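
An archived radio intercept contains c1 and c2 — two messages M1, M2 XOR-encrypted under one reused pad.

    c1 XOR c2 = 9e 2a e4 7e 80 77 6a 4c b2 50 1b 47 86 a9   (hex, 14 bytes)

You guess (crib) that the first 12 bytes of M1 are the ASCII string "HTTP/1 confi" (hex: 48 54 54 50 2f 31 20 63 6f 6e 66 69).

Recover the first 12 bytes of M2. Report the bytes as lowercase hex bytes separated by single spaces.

d6 7e b0 2e af 46 4a 2f dd 3e 7d 2e

Since c1 ⊕ c2 = M1 ⊕ M2, XORing with the guessed M1 bytes yields the corresponding M2 bytes: M2 = (c1 ⊕ c2) ⊕ M1.
9e XOR 48 = d6
2a XOR 54 = 7e
e4 XOR 54 = b0
7e XOR 50 = 2e
80 XOR 2f = af
77 XOR 31 = 46
6a XOR 20 = 4a
4c XOR 63 = 2f
b2 XOR 6f = dd
50 XOR 6e = 3e
1b XOR 66 = 7d
47 XOR 69 = 2e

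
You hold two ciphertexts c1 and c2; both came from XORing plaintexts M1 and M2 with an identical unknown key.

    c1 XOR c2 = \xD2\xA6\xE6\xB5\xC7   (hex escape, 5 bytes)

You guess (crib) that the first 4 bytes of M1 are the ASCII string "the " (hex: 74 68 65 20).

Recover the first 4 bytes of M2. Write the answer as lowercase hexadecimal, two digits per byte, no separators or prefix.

Since c1 ⊕ c2 = M1 ⊕ M2, XORing with the guessed M1 bytes yields the corresponding M2 bytes: M2 = (c1 ⊕ c2) ⊕ M1.
byte 0: 11010010 xor 01110100 = 10100110
byte 1: 10100110 xor 01101000 = 11001110
byte 2: 11100110 xor 01100101 = 10000011
byte 3: 10110101 xor 00100000 = 10010101

a6ce8395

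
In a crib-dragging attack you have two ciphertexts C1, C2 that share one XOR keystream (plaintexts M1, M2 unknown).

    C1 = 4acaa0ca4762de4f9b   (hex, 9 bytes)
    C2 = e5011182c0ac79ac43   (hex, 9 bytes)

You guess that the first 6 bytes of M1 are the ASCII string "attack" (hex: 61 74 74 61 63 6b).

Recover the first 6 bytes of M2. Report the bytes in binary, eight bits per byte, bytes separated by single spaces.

11001110 10111111 11000101 00101001 11100100 10100101

First, C1 ⊕ C2 = (M1 ⊕ K) ⊕ (M2 ⊕ K) = M1 ⊕ M2, so the key drops out. Then M2 = (M1 ⊕ M2) ⊕ M1 over the first 6 bytes.
byte 0: (4a ^ e5) ^ 61 = af ^ 61 = ce
byte 1: (ca ^ 01) ^ 74 = cb ^ 74 = bf
byte 2: (a0 ^ 11) ^ 74 = b1 ^ 74 = c5
byte 3: (ca ^ 82) ^ 61 = 48 ^ 61 = 29
byte 4: (47 ^ c0) ^ 63 = 87 ^ 63 = e4
byte 5: (62 ^ ac) ^ 6b = ce ^ 6b = a5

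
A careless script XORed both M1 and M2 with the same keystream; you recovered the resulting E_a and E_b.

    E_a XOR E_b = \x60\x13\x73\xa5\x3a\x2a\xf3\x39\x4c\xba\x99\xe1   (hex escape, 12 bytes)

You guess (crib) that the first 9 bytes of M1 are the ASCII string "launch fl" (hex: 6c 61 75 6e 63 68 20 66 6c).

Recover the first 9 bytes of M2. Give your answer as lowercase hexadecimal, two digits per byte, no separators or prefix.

0c7206cb5942d35f20

Since E_a ⊕ E_b = M1 ⊕ M2, XORing with the guessed M1 bytes yields the corresponding M2 bytes: M2 = (E_a ⊕ E_b) ⊕ M1.
 96 ⊕ 108 =  12
 19 ⊕  97 = 114
115 ⊕ 117 =   6
165 ⊕ 110 = 203
 58 ⊕  99 =  89
 42 ⊕ 104 =  66
243 ⊕  32 = 211
 57 ⊕ 102 =  95
 76 ⊕ 108 =  32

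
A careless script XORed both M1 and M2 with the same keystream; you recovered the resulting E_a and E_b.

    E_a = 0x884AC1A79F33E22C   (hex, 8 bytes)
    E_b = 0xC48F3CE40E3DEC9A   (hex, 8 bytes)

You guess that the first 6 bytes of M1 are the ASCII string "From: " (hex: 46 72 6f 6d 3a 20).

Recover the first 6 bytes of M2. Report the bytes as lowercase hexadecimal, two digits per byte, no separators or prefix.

First, E_a ⊕ E_b = (M1 ⊕ K) ⊕ (M2 ⊕ K) = M1 ⊕ M2, so the key drops out. Then M2 = (M1 ⊕ M2) ⊕ M1 over the first 6 bytes.
byte 0: (88 XOR c4) XOR 46 = 4c XOR 46 = 0a
byte 1: (4a XOR 8f) XOR 72 = c5 XOR 72 = b7
byte 2: (c1 XOR 3c) XOR 6f = fd XOR 6f = 92
byte 3: (a7 XOR e4) XOR 6d = 43 XOR 6d = 2e
byte 4: (9f XOR 0e) XOR 3a = 91 XOR 3a = ab
byte 5: (33 XOR 3d) XOR 20 = 0e XOR 20 = 2e

0ab7922eab2e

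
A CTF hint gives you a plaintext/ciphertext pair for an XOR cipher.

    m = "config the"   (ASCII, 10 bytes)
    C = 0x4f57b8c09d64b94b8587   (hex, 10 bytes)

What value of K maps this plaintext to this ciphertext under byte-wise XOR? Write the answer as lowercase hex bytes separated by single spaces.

2c 38 d6 a6 f4 03 99 3f ed e2

Since C = m ⊕ K, XORing both sides with m gives K = m ⊕ C.
01100011 ⊕ 01001111 = 00101100
01101111 ⊕ 01010111 = 00111000
01101110 ⊕ 10111000 = 11010110
01100110 ⊕ 11000000 = 10100110
01101001 ⊕ 10011101 = 11110100
01100111 ⊕ 01100100 = 00000011
00100000 ⊕ 10111001 = 10011001
01110100 ⊕ 01001011 = 00111111
01101000 ⊕ 10000101 = 11101101
01100101 ⊕ 10000111 = 11100010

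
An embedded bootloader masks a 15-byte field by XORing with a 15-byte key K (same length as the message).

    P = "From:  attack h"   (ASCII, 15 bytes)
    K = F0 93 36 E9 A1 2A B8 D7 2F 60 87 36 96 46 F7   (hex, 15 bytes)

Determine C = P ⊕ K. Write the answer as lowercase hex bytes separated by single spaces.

46 ^ f0 = b6
72 ^ 93 = e1
6f ^ 36 = 59
6d ^ e9 = 84
3a ^ a1 = 9b
20 ^ 2a = 0a
20 ^ b8 = 98
61 ^ d7 = b6
74 ^ 2f = 5b
74 ^ 60 = 14
61 ^ 87 = e6
63 ^ 36 = 55
6b ^ 96 = fd
20 ^ 46 = 66
68 ^ f7 = 9f

b6 e1 59 84 9b 0a 98 b6 5b 14 e6 55 fd 66 9f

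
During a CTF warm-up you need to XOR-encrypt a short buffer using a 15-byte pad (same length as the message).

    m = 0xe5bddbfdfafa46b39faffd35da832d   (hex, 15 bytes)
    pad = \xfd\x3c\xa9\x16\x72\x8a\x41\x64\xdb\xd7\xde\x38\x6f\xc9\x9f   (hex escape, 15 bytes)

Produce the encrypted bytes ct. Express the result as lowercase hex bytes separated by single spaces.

18 81 72 eb 88 70 07 d7 44 78 23 0d b5 4a b2

byte 0: e5 xor fd = 18
byte 1: bd xor 3c = 81
byte 2: db xor a9 = 72
byte 3: fd xor 16 = eb
byte 4: fa xor 72 = 88
byte 5: fa xor 8a = 70
byte 6: 46 xor 41 = 07
byte 7: b3 xor 64 = d7
byte 8: 9f xor db = 44
byte 9: af xor d7 = 78
byte 10: fd xor de = 23
byte 11: 35 xor 38 = 0d
byte 12: da xor 6f = b5
byte 13: 83 xor c9 = 4a
byte 14: 2d xor 9f = b2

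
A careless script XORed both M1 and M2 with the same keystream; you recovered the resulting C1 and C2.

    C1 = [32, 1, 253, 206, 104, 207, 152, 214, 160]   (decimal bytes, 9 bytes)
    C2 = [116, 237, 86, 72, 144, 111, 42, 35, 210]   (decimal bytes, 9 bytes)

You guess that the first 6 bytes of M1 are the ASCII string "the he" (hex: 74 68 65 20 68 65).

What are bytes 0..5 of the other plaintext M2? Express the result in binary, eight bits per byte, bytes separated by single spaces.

First, C1 ⊕ C2 = (M1 ⊕ K) ⊕ (M2 ⊕ K) = M1 ⊕ M2, so the key drops out. Then M2 = (M1 ⊕ M2) ⊕ M1 over the first 6 bytes.
byte 0: (20 XOR 74) XOR 74 = 54 XOR 74 = 20
byte 1: (01 XOR ed) XOR 68 = ec XOR 68 = 84
byte 2: (fd XOR 56) XOR 65 = ab XOR 65 = ce
byte 3: (ce XOR 48) XOR 20 = 86 XOR 20 = a6
byte 4: (68 XOR 90) XOR 68 = f8 XOR 68 = 90
byte 5: (cf XOR 6f) XOR 65 = a0 XOR 65 = c5

00100000 10000100 11001110 10100110 10010000 11000101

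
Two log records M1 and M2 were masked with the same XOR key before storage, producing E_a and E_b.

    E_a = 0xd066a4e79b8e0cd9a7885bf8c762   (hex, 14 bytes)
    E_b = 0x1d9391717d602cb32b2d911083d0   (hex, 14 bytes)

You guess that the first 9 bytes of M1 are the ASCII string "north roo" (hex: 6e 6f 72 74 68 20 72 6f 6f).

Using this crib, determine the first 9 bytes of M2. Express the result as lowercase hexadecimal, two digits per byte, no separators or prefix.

First, E_a ⊕ E_b = (M1 ⊕ K) ⊕ (M2 ⊕ K) = M1 ⊕ M2, so the key drops out. Then M2 = (M1 ⊕ M2) ⊕ M1 over the first 9 bytes.
byte 0: (d0 ^ 1d) ^ 6e = cd ^ 6e = a3
byte 1: (66 ^ 93) ^ 6f = f5 ^ 6f = 9a
byte 2: (a4 ^ 91) ^ 72 = 35 ^ 72 = 47
byte 3: (e7 ^ 71) ^ 74 = 96 ^ 74 = e2
byte 4: (9b ^ 7d) ^ 68 = e6 ^ 68 = 8e
byte 5: (8e ^ 60) ^ 20 = ee ^ 20 = ce
byte 6: (0c ^ 2c) ^ 72 = 20 ^ 72 = 52
byte 7: (d9 ^ b3) ^ 6f = 6a ^ 6f = 05
byte 8: (a7 ^ 2b) ^ 6f = 8c ^ 6f = e3

a39a47e28ece5205e3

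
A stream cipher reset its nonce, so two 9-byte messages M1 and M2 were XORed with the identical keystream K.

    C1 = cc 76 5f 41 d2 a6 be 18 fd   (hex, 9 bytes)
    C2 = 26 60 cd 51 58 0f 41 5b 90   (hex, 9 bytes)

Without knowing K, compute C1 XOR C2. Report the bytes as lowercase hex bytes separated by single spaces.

ea 16 92 10 8a a9 ff 43 6d

C1 ⊕ C2 = (M1 ⊕ K) ⊕ (M2 ⊕ K) = M1 ⊕ M2 — the shared key cancels under XOR.
cc ^ 26 = ea
76 ^ 60 = 16
5f ^ cd = 92
41 ^ 51 = 10
d2 ^ 58 = 8a
a6 ^ 0f = a9
be ^ 41 = ff
18 ^ 5b = 43
fd ^ 90 = 6d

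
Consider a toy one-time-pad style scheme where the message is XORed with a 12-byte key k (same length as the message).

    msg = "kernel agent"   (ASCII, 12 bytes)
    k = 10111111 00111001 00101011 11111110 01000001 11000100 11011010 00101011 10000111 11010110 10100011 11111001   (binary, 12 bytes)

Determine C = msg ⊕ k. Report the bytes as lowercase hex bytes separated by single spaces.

d4 5c 59 90 24 a8 fa 4a e0 b3 cd 8d

01101011 ⊕ 10111111 = 11010100
01100101 ⊕ 00111001 = 01011100
01110010 ⊕ 00101011 = 01011001
01101110 ⊕ 11111110 = 10010000
01100101 ⊕ 01000001 = 00100100
01101100 ⊕ 11000100 = 10101000
00100000 ⊕ 11011010 = 11111010
01100001 ⊕ 00101011 = 01001010
01100111 ⊕ 10000111 = 11100000
01100101 ⊕ 11010110 = 10110011
01101110 ⊕ 10100011 = 11001101
01110100 ⊕ 11111001 = 10001101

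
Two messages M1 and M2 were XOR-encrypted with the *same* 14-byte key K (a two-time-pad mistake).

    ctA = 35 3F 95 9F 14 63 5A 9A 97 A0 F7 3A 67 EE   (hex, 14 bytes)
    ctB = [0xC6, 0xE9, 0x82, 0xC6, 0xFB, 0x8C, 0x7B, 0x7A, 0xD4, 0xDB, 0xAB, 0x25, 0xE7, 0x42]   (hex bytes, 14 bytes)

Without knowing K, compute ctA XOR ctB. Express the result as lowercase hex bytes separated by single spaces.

f3 d6 17 59 ef ef 21 e0 43 7b 5c 1f 80 ac

ctA ⊕ ctB = (M1 ⊕ K) ⊕ (M2 ⊕ K) = M1 ⊕ M2 — the shared key cancels under XOR.
35 ^ c6 = f3
3f ^ e9 = d6
95 ^ 82 = 17
9f ^ c6 = 59
14 ^ fb = ef
63 ^ 8c = ef
5a ^ 7b = 21
9a ^ 7a = e0
97 ^ d4 = 43
a0 ^ db = 7b
f7 ^ ab = 5c
3a ^ 25 = 1f
67 ^ e7 = 80
ee ^ 42 = ac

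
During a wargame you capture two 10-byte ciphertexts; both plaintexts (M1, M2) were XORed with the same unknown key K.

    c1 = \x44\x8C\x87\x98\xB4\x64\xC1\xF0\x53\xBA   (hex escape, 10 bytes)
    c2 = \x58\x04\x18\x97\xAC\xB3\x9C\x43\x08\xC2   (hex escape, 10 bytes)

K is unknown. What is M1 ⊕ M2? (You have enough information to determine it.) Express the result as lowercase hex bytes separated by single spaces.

c1 ⊕ c2 = (M1 ⊕ K) ⊕ (M2 ⊕ K) = M1 ⊕ M2 — the shared key cancels under XOR.
byte 0: 44 ^ 58 = 1c
byte 1: 8c ^ 04 = 88
byte 2: 87 ^ 18 = 9f
byte 3: 98 ^ 97 = 0f
byte 4: b4 ^ ac = 18
byte 5: 64 ^ b3 = d7
byte 6: c1 ^ 9c = 5d
byte 7: f0 ^ 43 = b3
byte 8: 53 ^ 08 = 5b
byte 9: ba ^ c2 = 78

1c 88 9f 0f 18 d7 5d b3 5b 78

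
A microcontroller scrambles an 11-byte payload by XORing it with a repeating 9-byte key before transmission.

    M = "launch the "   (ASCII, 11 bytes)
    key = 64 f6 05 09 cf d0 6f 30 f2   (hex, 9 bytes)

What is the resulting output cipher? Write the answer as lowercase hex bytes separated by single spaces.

The 9-byte key repeats, so the effective keystream is 64 f6 05 09 cf d0 6f 30 f2 64 f6.
byte 0: 6c xor 64 = 08
byte 1: 61 xor f6 = 97
byte 2: 75 xor 05 = 70
byte 3: 6e xor 09 = 67
byte 4: 63 xor cf = ac
byte 5: 68 xor d0 = b8
byte 6: 20 xor 6f = 4f
byte 7: 74 xor 30 = 44
byte 8: 68 xor f2 = 9a
byte 9: 65 xor 64 = 01
byte 10: 20 xor f6 = d6

08 97 70 67 ac b8 4f 44 9a 01 d6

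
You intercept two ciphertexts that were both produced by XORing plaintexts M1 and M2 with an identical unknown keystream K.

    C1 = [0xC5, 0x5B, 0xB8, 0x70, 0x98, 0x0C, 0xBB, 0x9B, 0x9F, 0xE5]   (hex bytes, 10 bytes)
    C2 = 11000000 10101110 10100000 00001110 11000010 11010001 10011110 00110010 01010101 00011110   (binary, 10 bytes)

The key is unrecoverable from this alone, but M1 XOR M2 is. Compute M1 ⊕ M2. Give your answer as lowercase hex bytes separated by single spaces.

C1 ⊕ C2 = (M1 ⊕ K) ⊕ (M2 ⊕ K) = M1 ⊕ M2 — the shared key cancels under XOR.
byte 0: c5 XOR c0 = 05
byte 1: 5b XOR ae = f5
byte 2: b8 XOR a0 = 18
byte 3: 70 XOR 0e = 7e
byte 4: 98 XOR c2 = 5a
byte 5: 0c XOR d1 = dd
byte 6: bb XOR 9e = 25
byte 7: 9b XOR 32 = a9
byte 8: 9f XOR 55 = ca
byte 9: e5 XOR 1e = fb

05 f5 18 7e 5a dd 25 a9 ca fb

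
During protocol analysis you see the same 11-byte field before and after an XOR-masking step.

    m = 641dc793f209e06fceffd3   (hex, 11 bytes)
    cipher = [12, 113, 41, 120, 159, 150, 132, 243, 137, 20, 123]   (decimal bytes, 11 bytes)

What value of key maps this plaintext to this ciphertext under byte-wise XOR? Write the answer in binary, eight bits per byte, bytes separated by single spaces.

Since cipher = m ⊕ key, XORing both sides with m gives key = m ⊕ cipher.
byte 0: 01100100 XOR 00001100 = 01101000
byte 1: 00011101 XOR 01110001 = 01101100
byte 2: 11000111 XOR 00101001 = 11101110
byte 3: 10010011 XOR 01111000 = 11101011
byte 4: 11110010 XOR 10011111 = 01101101
byte 5: 00001001 XOR 10010110 = 10011111
byte 6: 11100000 XOR 10000100 = 01100100
byte 7: 01101111 XOR 11110011 = 10011100
byte 8: 11001110 XOR 10001001 = 01000111
byte 9: 11111111 XOR 00010100 = 11101011
byte 10: 11010011 XOR 01111011 = 10101000

01101000 01101100 11101110 11101011 01101101 10011111 01100100 10011100 01000111 11101011 10101000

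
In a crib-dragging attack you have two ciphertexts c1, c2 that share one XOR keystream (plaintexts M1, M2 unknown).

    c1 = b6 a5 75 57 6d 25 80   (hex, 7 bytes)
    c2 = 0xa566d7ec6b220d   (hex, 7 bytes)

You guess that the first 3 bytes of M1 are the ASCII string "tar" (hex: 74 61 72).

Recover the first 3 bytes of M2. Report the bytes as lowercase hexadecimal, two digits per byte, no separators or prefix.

67a2d0

First, c1 ⊕ c2 = (M1 ⊕ K) ⊕ (M2 ⊕ K) = M1 ⊕ M2, so the key drops out. Then M2 = (M1 ⊕ M2) ⊕ M1 over the first 3 bytes.
byte 0: (b6 ^ a5) ^ 74 = 13 ^ 74 = 67
byte 1: (a5 ^ 66) ^ 61 = c3 ^ 61 = a2
byte 2: (75 ^ d7) ^ 72 = a2 ^ 72 = d0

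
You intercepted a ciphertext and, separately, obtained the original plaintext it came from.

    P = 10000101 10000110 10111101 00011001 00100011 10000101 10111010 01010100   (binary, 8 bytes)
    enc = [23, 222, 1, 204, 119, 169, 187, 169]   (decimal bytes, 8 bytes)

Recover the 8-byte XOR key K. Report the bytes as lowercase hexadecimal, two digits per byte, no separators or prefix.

Since enc = P ⊕ K, XORing both sides with P gives K = P ⊕ enc.
byte 0: 133 XOR  23 = 146
byte 1: 134 XOR 222 =  88
byte 2: 189 XOR   1 = 188
byte 3:  25 XOR 204 = 213
byte 4:  35 XOR 119 =  84
byte 5: 133 XOR 169 =  44
byte 6: 186 XOR 187 =   1
byte 7:  84 XOR 169 = 253

9258bcd5542c01fd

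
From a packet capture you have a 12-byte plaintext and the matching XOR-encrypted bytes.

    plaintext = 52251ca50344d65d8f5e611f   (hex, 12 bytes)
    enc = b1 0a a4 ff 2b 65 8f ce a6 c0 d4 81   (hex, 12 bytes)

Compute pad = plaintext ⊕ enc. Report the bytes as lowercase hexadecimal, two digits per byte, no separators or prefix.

e32fb85a28215993299eb59e

Since enc = plaintext ⊕ pad, XORing both sides with plaintext gives pad = plaintext ⊕ enc.
52 xor b1 = e3
25 xor 0a = 2f
1c xor a4 = b8
a5 xor ff = 5a
03 xor 2b = 28
44 xor 65 = 21
d6 xor 8f = 59
5d xor ce = 93
8f xor a6 = 29
5e xor c0 = 9e
61 xor d4 = b5
1f xor 81 = 9e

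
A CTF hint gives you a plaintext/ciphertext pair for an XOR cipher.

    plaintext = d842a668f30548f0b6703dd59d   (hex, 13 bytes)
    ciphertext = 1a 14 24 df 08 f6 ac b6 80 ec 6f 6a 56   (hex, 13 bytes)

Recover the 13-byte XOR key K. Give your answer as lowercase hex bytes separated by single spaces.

Since ciphertext = plaintext ⊕ K, XORing both sides with plaintext gives K = plaintext ⊕ ciphertext.
11011000 XOR 00011010 = 11000010
01000010 XOR 00010100 = 01010110
10100110 XOR 00100100 = 10000010
01101000 XOR 11011111 = 10110111
11110011 XOR 00001000 = 11111011
00000101 XOR 11110110 = 11110011
01001000 XOR 10101100 = 11100100
11110000 XOR 10110110 = 01000110
10110110 XOR 10000000 = 00110110
01110000 XOR 11101100 = 10011100
00111101 XOR 01101111 = 01010010
11010101 XOR 01101010 = 10111111
10011101 XOR 01010110 = 11001011

c2 56 82 b7 fb f3 e4 46 36 9c 52 bf cb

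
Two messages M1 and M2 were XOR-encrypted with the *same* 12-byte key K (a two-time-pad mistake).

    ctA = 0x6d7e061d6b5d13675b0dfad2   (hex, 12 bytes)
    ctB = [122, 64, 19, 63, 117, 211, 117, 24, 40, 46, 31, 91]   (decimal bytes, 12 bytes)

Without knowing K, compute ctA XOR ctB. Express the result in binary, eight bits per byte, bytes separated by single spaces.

ctA ⊕ ctB = (M1 ⊕ K) ⊕ (M2 ⊕ K) = M1 ⊕ M2 — the shared key cancels under XOR.
01101101 XOR 01111010 = 00010111
01111110 XOR 01000000 = 00111110
00000110 XOR 00010011 = 00010101
00011101 XOR 00111111 = 00100010
01101011 XOR 01110101 = 00011110
01011101 XOR 11010011 = 10001110
00010011 XOR 01110101 = 01100110
01100111 XOR 00011000 = 01111111
01011011 XOR 00101000 = 01110011
00001101 XOR 00101110 = 00100011
11111010 XOR 00011111 = 11100101
11010010 XOR 01011011 = 10001001

00010111 00111110 00010101 00100010 00011110 10001110 01100110 01111111 01110011 00100011 11100101 10001001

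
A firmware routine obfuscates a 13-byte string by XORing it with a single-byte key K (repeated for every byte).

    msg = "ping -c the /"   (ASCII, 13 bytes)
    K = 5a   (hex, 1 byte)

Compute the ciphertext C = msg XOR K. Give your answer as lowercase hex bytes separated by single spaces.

2a 33 34 3d 7a 77 39 7a 2e 32 3f 7a 75

The 1-byte key repeats, so the effective keystream is 5a 5a 5a 5a 5a 5a 5a 5a 5a 5a 5a 5a 5a.
byte 0: 70 xor 5a = 2a
byte 1: 69 xor 5a = 33
byte 2: 6e xor 5a = 34
byte 3: 67 xor 5a = 3d
byte 4: 20 xor 5a = 7a
byte 5: 2d xor 5a = 77
byte 6: 63 xor 5a = 39
byte 7: 20 xor 5a = 7a
byte 8: 74 xor 5a = 2e
byte 9: 68 xor 5a = 32
byte 10: 65 xor 5a = 3f
byte 11: 20 xor 5a = 7a
byte 12: 2f xor 5a = 75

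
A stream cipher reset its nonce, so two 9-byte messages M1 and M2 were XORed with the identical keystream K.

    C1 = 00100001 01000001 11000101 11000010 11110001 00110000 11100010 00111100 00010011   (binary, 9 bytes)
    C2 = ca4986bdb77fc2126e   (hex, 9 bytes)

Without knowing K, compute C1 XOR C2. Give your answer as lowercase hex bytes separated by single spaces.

C1 ⊕ C2 = (M1 ⊕ K) ⊕ (M2 ⊕ K) = M1 ⊕ M2 — the shared key cancels under XOR.
byte 0:  33 ⊕ 202 = 235
byte 1:  65 ⊕  73 =   8
byte 2: 197 ⊕ 134 =  67
byte 3: 194 ⊕ 189 = 127
byte 4: 241 ⊕ 183 =  70
byte 5:  48 ⊕ 127 =  79
byte 6: 226 ⊕ 194 =  32
byte 7:  60 ⊕  18 =  46
byte 8:  19 ⊕ 110 = 125

eb 08 43 7f 46 4f 20 2e 7d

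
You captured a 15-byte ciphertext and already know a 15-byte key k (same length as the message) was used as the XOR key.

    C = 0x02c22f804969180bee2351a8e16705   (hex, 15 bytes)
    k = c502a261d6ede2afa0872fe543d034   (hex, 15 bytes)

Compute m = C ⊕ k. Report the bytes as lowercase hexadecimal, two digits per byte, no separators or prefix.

XOR is its own inverse, so applying the key byte-wise gives the result directly.
byte 0: 02 XOR c5 = c7
byte 1: c2 XOR 02 = c0
byte 2: 2f XOR a2 = 8d
byte 3: 80 XOR 61 = e1
byte 4: 49 XOR d6 = 9f
byte 5: 69 XOR ed = 84
byte 6: 18 XOR e2 = fa
byte 7: 0b XOR af = a4
byte 8: ee XOR a0 = 4e
byte 9: 23 XOR 87 = a4
byte 10: 51 XOR 2f = 7e
byte 11: a8 XOR e5 = 4d
byte 12: e1 XOR 43 = a2
byte 13: 67 XOR d0 = b7
byte 14: 05 XOR 34 = 31

c7c08de19f84faa44ea47e4da2b731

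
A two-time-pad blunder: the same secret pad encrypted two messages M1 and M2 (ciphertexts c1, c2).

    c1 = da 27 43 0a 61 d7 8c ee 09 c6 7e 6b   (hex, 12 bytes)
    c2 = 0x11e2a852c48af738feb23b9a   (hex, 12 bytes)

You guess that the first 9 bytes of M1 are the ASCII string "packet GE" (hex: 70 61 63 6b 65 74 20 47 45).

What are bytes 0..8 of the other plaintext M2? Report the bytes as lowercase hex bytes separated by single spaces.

First, c1 ⊕ c2 = (M1 ⊕ K) ⊕ (M2 ⊕ K) = M1 ⊕ M2, so the key drops out. Then M2 = (M1 ⊕ M2) ⊕ M1 over the first 9 bytes.
byte 0: (da ^ 11) ^ 70 = cb ^ 70 = bb
byte 1: (27 ^ e2) ^ 61 = c5 ^ 61 = a4
byte 2: (43 ^ a8) ^ 63 = eb ^ 63 = 88
byte 3: (0a ^ 52) ^ 6b = 58 ^ 6b = 33
byte 4: (61 ^ c4) ^ 65 = a5 ^ 65 = c0
byte 5: (d7 ^ 8a) ^ 74 = 5d ^ 74 = 29
byte 6: (8c ^ f7) ^ 20 = 7b ^ 20 = 5b
byte 7: (ee ^ 38) ^ 47 = d6 ^ 47 = 91
byte 8: (09 ^ fe) ^ 45 = f7 ^ 45 = b2

bb a4 88 33 c0 29 5b 91 b2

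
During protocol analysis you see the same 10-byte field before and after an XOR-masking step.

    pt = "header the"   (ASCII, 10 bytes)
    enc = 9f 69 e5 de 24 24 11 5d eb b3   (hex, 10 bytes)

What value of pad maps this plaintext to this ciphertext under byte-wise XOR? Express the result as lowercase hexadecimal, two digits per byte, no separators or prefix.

Since enc = pt ⊕ pad, XORing both sides with pt gives pad = pt ⊕ enc.
68 ^ 9f = f7
65 ^ 69 = 0c
61 ^ e5 = 84
64 ^ de = ba
65 ^ 24 = 41
72 ^ 24 = 56
20 ^ 11 = 31
74 ^ 5d = 29
68 ^ eb = 83
65 ^ b3 = d6

f70c84ba4156312983d6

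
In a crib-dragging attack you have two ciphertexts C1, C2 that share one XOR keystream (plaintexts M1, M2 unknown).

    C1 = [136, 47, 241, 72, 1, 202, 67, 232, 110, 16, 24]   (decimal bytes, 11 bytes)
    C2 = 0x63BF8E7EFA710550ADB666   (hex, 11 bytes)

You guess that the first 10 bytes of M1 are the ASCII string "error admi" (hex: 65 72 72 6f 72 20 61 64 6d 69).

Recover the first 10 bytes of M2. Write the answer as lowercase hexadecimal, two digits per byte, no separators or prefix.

8ee20d59899b27dcaecf

First, C1 ⊕ C2 = (M1 ⊕ K) ⊕ (M2 ⊕ K) = M1 ⊕ M2, so the key drops out. Then M2 = (M1 ⊕ M2) ⊕ M1 over the first 10 bytes.
byte 0: (88 XOR 63) XOR 65 = eb XOR 65 = 8e
byte 1: (2f XOR bf) XOR 72 = 90 XOR 72 = e2
byte 2: (f1 XOR 8e) XOR 72 = 7f XOR 72 = 0d
byte 3: (48 XOR 7e) XOR 6f = 36 XOR 6f = 59
byte 4: (01 XOR fa) XOR 72 = fb XOR 72 = 89
byte 5: (ca XOR 71) XOR 20 = bb XOR 20 = 9b
byte 6: (43 XOR 05) XOR 61 = 46 XOR 61 = 27
byte 7: (e8 XOR 50) XOR 64 = b8 XOR 64 = dc
byte 8: (6e XOR ad) XOR 6d = c3 XOR 6d = ae
byte 9: (10 XOR b6) XOR 69 = a6 XOR 69 = cf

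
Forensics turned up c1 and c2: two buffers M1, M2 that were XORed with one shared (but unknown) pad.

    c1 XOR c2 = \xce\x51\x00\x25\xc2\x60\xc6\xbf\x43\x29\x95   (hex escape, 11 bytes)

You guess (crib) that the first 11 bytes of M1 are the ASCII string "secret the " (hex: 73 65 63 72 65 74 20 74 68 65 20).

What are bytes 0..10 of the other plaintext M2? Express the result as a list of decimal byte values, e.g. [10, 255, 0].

Since c1 ⊕ c2 = M1 ⊕ M2, XORing with the guessed M1 bytes yields the corresponding M2 bytes: M2 = (c1 ⊕ c2) ⊕ M1.
byte 0: 206 ^ 115 = 189
byte 1:  81 ^ 101 =  52
byte 2:   0 ^  99 =  99
byte 3:  37 ^ 114 =  87
byte 4: 194 ^ 101 = 167
byte 5:  96 ^ 116 =  20
byte 6: 198 ^  32 = 230
byte 7: 191 ^ 116 = 203
byte 8:  67 ^ 104 =  43
byte 9:  41 ^ 101 =  76
byte 10: 149 ^  32 = 181

[189, 52, 99, 87, 167, 20, 230, 203, 43, 76, 181]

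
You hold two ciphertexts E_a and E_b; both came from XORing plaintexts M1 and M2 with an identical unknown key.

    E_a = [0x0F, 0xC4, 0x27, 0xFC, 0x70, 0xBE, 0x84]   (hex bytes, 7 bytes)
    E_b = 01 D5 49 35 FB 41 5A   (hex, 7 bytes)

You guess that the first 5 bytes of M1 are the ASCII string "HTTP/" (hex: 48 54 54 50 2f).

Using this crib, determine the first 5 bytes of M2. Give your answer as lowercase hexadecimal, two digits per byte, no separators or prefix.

First, E_a ⊕ E_b = (M1 ⊕ K) ⊕ (M2 ⊕ K) = M1 ⊕ M2, so the key drops out. Then M2 = (M1 ⊕ M2) ⊕ M1 over the first 5 bytes.
byte 0: (0f ⊕ 01) ⊕ 48 = 0e ⊕ 48 = 46
byte 1: (c4 ⊕ d5) ⊕ 54 = 11 ⊕ 54 = 45
byte 2: (27 ⊕ 49) ⊕ 54 = 6e ⊕ 54 = 3a
byte 3: (fc ⊕ 35) ⊕ 50 = c9 ⊕ 50 = 99
byte 4: (70 ⊕ fb) ⊕ 2f = 8b ⊕ 2f = a4

46453a99a4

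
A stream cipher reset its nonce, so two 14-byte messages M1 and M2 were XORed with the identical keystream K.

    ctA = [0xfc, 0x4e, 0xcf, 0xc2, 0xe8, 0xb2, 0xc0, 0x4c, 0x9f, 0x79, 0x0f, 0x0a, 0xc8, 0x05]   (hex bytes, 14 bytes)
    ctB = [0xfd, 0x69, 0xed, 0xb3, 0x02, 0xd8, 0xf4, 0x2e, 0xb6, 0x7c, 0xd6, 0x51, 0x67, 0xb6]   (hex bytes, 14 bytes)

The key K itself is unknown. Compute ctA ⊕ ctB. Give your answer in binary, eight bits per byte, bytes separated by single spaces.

00000001 00100111 00100010 01110001 11101010 01101010 00110100 01100010 00101001 00000101 11011001 01011011 10101111 10110011

ctA ⊕ ctB = (M1 ⊕ K) ⊕ (M2 ⊕ K) = M1 ⊕ M2 — the shared key cancels under XOR.
fc ⊕ fd = 01
4e ⊕ 69 = 27
cf ⊕ ed = 22
c2 ⊕ b3 = 71
e8 ⊕ 02 = ea
b2 ⊕ d8 = 6a
c0 ⊕ f4 = 34
4c ⊕ 2e = 62
9f ⊕ b6 = 29
79 ⊕ 7c = 05
0f ⊕ d6 = d9
0a ⊕ 51 = 5b
c8 ⊕ 67 = af
05 ⊕ b6 = b3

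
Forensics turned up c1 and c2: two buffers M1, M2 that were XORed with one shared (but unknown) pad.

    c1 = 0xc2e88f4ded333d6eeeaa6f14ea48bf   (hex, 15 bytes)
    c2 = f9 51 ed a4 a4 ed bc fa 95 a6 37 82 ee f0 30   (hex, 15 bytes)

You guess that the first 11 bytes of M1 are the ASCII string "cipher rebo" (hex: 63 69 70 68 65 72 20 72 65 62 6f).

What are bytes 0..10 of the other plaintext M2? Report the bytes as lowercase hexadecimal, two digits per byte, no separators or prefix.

58d012812caca1e61e6e37

First, c1 ⊕ c2 = (M1 ⊕ K) ⊕ (M2 ⊕ K) = M1 ⊕ M2, so the key drops out. Then M2 = (M1 ⊕ M2) ⊕ M1 over the first 11 bytes.
byte 0: (c2 XOR f9) XOR 63 = 3b XOR 63 = 58
byte 1: (e8 XOR 51) XOR 69 = b9 XOR 69 = d0
byte 2: (8f XOR ed) XOR 70 = 62 XOR 70 = 12
byte 3: (4d XOR a4) XOR 68 = e9 XOR 68 = 81
byte 4: (ed XOR a4) XOR 65 = 49 XOR 65 = 2c
byte 5: (33 XOR ed) XOR 72 = de XOR 72 = ac
byte 6: (3d XOR bc) XOR 20 = 81 XOR 20 = a1
byte 7: (6e XOR fa) XOR 72 = 94 XOR 72 = e6
byte 8: (ee XOR 95) XOR 65 = 7b XOR 65 = 1e
byte 9: (aa XOR a6) XOR 62 = 0c XOR 62 = 6e
byte 10: (6f XOR 37) XOR 6f = 58 XOR 6f = 37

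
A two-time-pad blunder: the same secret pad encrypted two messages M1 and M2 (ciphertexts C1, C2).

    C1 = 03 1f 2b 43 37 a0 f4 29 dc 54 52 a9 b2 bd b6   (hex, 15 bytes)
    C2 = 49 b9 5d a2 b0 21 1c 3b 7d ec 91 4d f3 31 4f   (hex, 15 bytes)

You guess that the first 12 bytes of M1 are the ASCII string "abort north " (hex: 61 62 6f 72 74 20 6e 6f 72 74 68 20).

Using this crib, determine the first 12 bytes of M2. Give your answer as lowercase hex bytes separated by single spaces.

2b c4 19 93 f3 a1 86 7d d3 cc ab c4

First, C1 ⊕ C2 = (M1 ⊕ K) ⊕ (M2 ⊕ K) = M1 ⊕ M2, so the key drops out. Then M2 = (M1 ⊕ M2) ⊕ M1 over the first 12 bytes.
byte 0: (03 ^ 49) ^ 61 = 4a ^ 61 = 2b
byte 1: (1f ^ b9) ^ 62 = a6 ^ 62 = c4
byte 2: (2b ^ 5d) ^ 6f = 76 ^ 6f = 19
byte 3: (43 ^ a2) ^ 72 = e1 ^ 72 = 93
byte 4: (37 ^ b0) ^ 74 = 87 ^ 74 = f3
byte 5: (a0 ^ 21) ^ 20 = 81 ^ 20 = a1
byte 6: (f4 ^ 1c) ^ 6e = e8 ^ 6e = 86
byte 7: (29 ^ 3b) ^ 6f = 12 ^ 6f = 7d
byte 8: (dc ^ 7d) ^ 72 = a1 ^ 72 = d3
byte 9: (54 ^ ec) ^ 74 = b8 ^ 74 = cc
byte 10: (52 ^ 91) ^ 68 = c3 ^ 68 = ab
byte 11: (a9 ^ 4d) ^ 20 = e4 ^ 20 = c4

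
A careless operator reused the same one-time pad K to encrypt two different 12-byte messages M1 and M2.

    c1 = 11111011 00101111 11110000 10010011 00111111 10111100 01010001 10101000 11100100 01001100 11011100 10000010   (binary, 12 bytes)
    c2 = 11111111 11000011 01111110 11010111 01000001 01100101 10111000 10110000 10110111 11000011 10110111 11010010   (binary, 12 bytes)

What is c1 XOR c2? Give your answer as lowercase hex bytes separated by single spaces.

04 ec 8e 44 7e d9 e9 18 53 8f 6b 50

c1 ⊕ c2 = (M1 ⊕ K) ⊕ (M2 ⊕ K) = M1 ⊕ M2 — the shared key cancels under XOR.
fb XOR ff = 04
2f XOR c3 = ec
f0 XOR 7e = 8e
93 XOR d7 = 44
3f XOR 41 = 7e
bc XOR 65 = d9
51 XOR b8 = e9
a8 XOR b0 = 18
e4 XOR b7 = 53
4c XOR c3 = 8f
dc XOR b7 = 6b
82 XOR d2 = 50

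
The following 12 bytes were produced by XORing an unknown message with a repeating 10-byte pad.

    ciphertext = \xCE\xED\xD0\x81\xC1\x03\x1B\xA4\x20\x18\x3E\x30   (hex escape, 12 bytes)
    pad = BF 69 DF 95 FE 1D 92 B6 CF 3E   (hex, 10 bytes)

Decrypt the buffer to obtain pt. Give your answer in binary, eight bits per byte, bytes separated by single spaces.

The 10-byte key repeats, so the effective keystream is bf 69 df 95 fe 1d 92 b6 cf 3e bf 69.
byte 0: ce ⊕ bf = 71
byte 1: ed ⊕ 69 = 84
byte 2: d0 ⊕ df = 0f
byte 3: 81 ⊕ 95 = 14
byte 4: c1 ⊕ fe = 3f
byte 5: 03 ⊕ 1d = 1e
byte 6: 1b ⊕ 92 = 89
byte 7: a4 ⊕ b6 = 12
byte 8: 20 ⊕ cf = ef
byte 9: 18 ⊕ 3e = 26
byte 10: 3e ⊕ bf = 81
byte 11: 30 ⊕ 69 = 59

01110001 10000100 00001111 00010100 00111111 00011110 10001001 00010010 11101111 00100110 10000001 01011001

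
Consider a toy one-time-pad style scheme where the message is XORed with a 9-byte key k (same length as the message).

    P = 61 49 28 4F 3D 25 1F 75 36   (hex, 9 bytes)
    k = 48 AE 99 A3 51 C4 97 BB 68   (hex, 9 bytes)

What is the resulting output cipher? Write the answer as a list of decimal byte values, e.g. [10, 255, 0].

[41, 231, 177, 236, 108, 225, 136, 206, 94]

61 XOR 48 = 29
49 XOR ae = e7
28 XOR 99 = b1
4f XOR a3 = ec
3d XOR 51 = 6c
25 XOR c4 = e1
1f XOR 97 = 88
75 XOR bb = ce
36 XOR 68 = 5e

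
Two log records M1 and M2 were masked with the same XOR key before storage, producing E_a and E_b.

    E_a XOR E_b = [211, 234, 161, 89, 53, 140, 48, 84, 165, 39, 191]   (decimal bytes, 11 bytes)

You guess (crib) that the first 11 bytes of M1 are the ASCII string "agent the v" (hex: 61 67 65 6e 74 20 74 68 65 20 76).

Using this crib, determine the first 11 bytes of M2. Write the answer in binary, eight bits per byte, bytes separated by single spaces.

10110010 10001101 11000100 00110111 01000001 10101100 01000100 00111100 11000000 00000111 11001001

Since E_a ⊕ E_b = M1 ⊕ M2, XORing with the guessed M1 bytes yields the corresponding M2 bytes: M2 = (E_a ⊕ E_b) ⊕ M1.
byte 0: d3 ⊕ 61 = b2
byte 1: ea ⊕ 67 = 8d
byte 2: a1 ⊕ 65 = c4
byte 3: 59 ⊕ 6e = 37
byte 4: 35 ⊕ 74 = 41
byte 5: 8c ⊕ 20 = ac
byte 6: 30 ⊕ 74 = 44
byte 7: 54 ⊕ 68 = 3c
byte 8: a5 ⊕ 65 = c0
byte 9: 27 ⊕ 20 = 07
byte 10: bf ⊕ 76 = c9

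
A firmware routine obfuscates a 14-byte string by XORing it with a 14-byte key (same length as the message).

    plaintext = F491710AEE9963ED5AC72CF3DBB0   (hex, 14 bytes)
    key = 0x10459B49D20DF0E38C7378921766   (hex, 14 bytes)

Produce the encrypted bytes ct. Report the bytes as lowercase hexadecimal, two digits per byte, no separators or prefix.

e4d4ea433c94930ed6b45461ccd6

byte 0: f4 xor 10 = e4
byte 1: 91 xor 45 = d4
byte 2: 71 xor 9b = ea
byte 3: 0a xor 49 = 43
byte 4: ee xor d2 = 3c
byte 5: 99 xor 0d = 94
byte 6: 63 xor f0 = 93
byte 7: ed xor e3 = 0e
byte 8: 5a xor 8c = d6
byte 9: c7 xor 73 = b4
byte 10: 2c xor 78 = 54
byte 11: f3 xor 92 = 61
byte 12: db xor 17 = cc
byte 13: b0 xor 66 = d6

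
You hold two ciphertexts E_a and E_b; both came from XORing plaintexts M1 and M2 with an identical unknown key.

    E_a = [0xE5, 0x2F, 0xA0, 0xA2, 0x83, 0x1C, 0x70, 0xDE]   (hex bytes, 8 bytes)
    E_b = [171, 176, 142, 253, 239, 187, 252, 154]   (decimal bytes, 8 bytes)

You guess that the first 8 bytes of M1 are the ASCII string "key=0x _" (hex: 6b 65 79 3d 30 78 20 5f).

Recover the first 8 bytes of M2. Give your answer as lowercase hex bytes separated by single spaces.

First, E_a ⊕ E_b = (M1 ⊕ K) ⊕ (M2 ⊕ K) = M1 ⊕ M2, so the key drops out. Then M2 = (M1 ⊕ M2) ⊕ M1 over the first 8 bytes.
byte 0: (e5 ⊕ ab) ⊕ 6b = 4e ⊕ 6b = 25
byte 1: (2f ⊕ b0) ⊕ 65 = 9f ⊕ 65 = fa
byte 2: (a0 ⊕ 8e) ⊕ 79 = 2e ⊕ 79 = 57
byte 3: (a2 ⊕ fd) ⊕ 3d = 5f ⊕ 3d = 62
byte 4: (83 ⊕ ef) ⊕ 30 = 6c ⊕ 30 = 5c
byte 5: (1c ⊕ bb) ⊕ 78 = a7 ⊕ 78 = df
byte 6: (70 ⊕ fc) ⊕ 20 = 8c ⊕ 20 = ac
byte 7: (de ⊕ 9a) ⊕ 5f = 44 ⊕ 5f = 1b

25 fa 57 62 5c df ac 1b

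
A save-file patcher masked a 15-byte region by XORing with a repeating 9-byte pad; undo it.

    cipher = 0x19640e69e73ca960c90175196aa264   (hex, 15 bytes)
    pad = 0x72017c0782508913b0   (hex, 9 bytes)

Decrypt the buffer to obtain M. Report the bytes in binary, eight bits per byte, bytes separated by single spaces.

The 9-byte key repeats, so the effective keystream is 72 01 7c 07 82 50 89 13 b0 72 01 7c 07 82 50.
byte 0: 19 xor 72 = 6b
byte 1: 64 xor 01 = 65
byte 2: 0e xor 7c = 72
byte 3: 69 xor 07 = 6e
byte 4: e7 xor 82 = 65
byte 5: 3c xor 50 = 6c
byte 6: a9 xor 89 = 20
byte 7: 60 xor 13 = 73
byte 8: c9 xor b0 = 79
byte 9: 01 xor 72 = 73
byte 10: 75 xor 01 = 74
byte 11: 19 xor 7c = 65
byte 12: 6a xor 07 = 6d
byte 13: a2 xor 82 = 20
byte 14: 64 xor 50 = 34

01101011 01100101 01110010 01101110 01100101 01101100 00100000 01110011 01111001 01110011 01110100 01100101 01101101 00100000 00110100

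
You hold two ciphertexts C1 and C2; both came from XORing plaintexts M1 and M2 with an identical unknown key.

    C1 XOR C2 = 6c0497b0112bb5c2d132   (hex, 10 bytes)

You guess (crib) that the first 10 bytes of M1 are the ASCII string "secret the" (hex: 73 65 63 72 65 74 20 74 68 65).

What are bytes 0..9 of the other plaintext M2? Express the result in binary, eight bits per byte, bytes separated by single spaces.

Since C1 ⊕ C2 = M1 ⊕ M2, XORing with the guessed M1 bytes yields the corresponding M2 bytes: M2 = (C1 ⊕ C2) ⊕ M1.
01101100 ^ 01110011 = 00011111
00000100 ^ 01100101 = 01100001
10010111 ^ 01100011 = 11110100
10110000 ^ 01110010 = 11000010
00010001 ^ 01100101 = 01110100
00101011 ^ 01110100 = 01011111
10110101 ^ 00100000 = 10010101
11000010 ^ 01110100 = 10110110
11010001 ^ 01101000 = 10111001
00110010 ^ 01100101 = 01010111

00011111 01100001 11110100 11000010 01110100 01011111 10010101 10110110 10111001 01010111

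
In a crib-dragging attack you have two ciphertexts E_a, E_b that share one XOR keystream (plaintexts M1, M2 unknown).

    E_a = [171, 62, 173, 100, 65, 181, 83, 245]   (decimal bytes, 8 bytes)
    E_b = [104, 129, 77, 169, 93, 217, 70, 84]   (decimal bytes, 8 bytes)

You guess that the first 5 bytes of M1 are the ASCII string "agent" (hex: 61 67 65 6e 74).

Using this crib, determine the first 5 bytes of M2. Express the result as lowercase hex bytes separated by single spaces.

a2 d8 85 a3 68

First, E_a ⊕ E_b = (M1 ⊕ K) ⊕ (M2 ⊕ K) = M1 ⊕ M2, so the key drops out. Then M2 = (M1 ⊕ M2) ⊕ M1 over the first 5 bytes.
byte 0: (ab xor 68) xor 61 = c3 xor 61 = a2
byte 1: (3e xor 81) xor 67 = bf xor 67 = d8
byte 2: (ad xor 4d) xor 65 = e0 xor 65 = 85
byte 3: (64 xor a9) xor 6e = cd xor 6e = a3
byte 4: (41 xor 5d) xor 74 = 1c xor 74 = 68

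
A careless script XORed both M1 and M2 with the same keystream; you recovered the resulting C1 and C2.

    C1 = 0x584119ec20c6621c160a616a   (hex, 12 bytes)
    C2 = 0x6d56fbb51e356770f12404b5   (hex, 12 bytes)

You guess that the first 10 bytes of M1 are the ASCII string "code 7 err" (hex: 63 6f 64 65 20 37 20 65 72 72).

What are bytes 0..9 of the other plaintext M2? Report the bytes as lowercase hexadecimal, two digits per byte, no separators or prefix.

First, C1 ⊕ C2 = (M1 ⊕ K) ⊕ (M2 ⊕ K) = M1 ⊕ M2, so the key drops out. Then M2 = (M1 ⊕ M2) ⊕ M1 over the first 10 bytes.
byte 0: (58 XOR 6d) XOR 63 = 35 XOR 63 = 56
byte 1: (41 XOR 56) XOR 6f = 17 XOR 6f = 78
byte 2: (19 XOR fb) XOR 64 = e2 XOR 64 = 86
byte 3: (ec XOR b5) XOR 65 = 59 XOR 65 = 3c
byte 4: (20 XOR 1e) XOR 20 = 3e XOR 20 = 1e
byte 5: (c6 XOR 35) XOR 37 = f3 XOR 37 = c4
byte 6: (62 XOR 67) XOR 20 = 05 XOR 20 = 25
byte 7: (1c XOR 70) XOR 65 = 6c XOR 65 = 09
byte 8: (16 XOR f1) XOR 72 = e7 XOR 72 = 95
byte 9: (0a XOR 24) XOR 72 = 2e XOR 72 = 5c

5678863c1ec42509955c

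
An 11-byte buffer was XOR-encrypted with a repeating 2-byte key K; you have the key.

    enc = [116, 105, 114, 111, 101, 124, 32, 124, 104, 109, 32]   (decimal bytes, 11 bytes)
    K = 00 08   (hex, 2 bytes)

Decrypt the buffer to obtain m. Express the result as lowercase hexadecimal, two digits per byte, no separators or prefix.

7461726765742074686520

The 2-byte key repeats, so the effective keystream is 00 08 00 08 00 08 00 08 00 08 00.
byte 0: 74 xor 00 = 74
byte 1: 69 xor 08 = 61
byte 2: 72 xor 00 = 72
byte 3: 6f xor 08 = 67
byte 4: 65 xor 00 = 65
byte 5: 7c xor 08 = 74
byte 6: 20 xor 00 = 20
byte 7: 7c xor 08 = 74
byte 8: 68 xor 00 = 68
byte 9: 6d xor 08 = 65
byte 10: 20 xor 00 = 20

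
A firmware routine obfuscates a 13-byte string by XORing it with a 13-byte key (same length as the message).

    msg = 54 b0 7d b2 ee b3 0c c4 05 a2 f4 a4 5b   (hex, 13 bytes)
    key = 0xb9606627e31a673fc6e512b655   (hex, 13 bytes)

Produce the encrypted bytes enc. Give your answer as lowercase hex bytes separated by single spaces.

 84 XOR 185 = 237
176 XOR  96 = 208
125 XOR 102 =  27
178 XOR  39 = 149
238 XOR 227 =  13
179 XOR  26 = 169
 12 XOR 103 = 107
196 XOR  63 = 251
  5 XOR 198 = 195
162 XOR 229 =  71
244 XOR  18 = 230
164 XOR 182 =  18
 91 XOR  85 =  14

ed d0 1b 95 0d a9 6b fb c3 47 e6 12 0e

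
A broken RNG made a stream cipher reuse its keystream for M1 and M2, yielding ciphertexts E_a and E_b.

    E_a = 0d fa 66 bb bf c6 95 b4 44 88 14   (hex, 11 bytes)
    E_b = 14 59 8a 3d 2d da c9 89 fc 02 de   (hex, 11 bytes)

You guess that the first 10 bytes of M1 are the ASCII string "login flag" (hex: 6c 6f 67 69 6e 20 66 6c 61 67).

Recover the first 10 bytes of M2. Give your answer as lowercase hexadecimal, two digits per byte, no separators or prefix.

First, E_a ⊕ E_b = (M1 ⊕ K) ⊕ (M2 ⊕ K) = M1 ⊕ M2, so the key drops out. Then M2 = (M1 ⊕ M2) ⊕ M1 over the first 10 bytes.
byte 0: (0d xor 14) xor 6c = 19 xor 6c = 75
byte 1: (fa xor 59) xor 6f = a3 xor 6f = cc
byte 2: (66 xor 8a) xor 67 = ec xor 67 = 8b
byte 3: (bb xor 3d) xor 69 = 86 xor 69 = ef
byte 4: (bf xor 2d) xor 6e = 92 xor 6e = fc
byte 5: (c6 xor da) xor 20 = 1c xor 20 = 3c
byte 6: (95 xor c9) xor 66 = 5c xor 66 = 3a
byte 7: (b4 xor 89) xor 6c = 3d xor 6c = 51
byte 8: (44 xor fc) xor 61 = b8 xor 61 = d9
byte 9: (88 xor 02) xor 67 = 8a xor 67 = ed

75cc8beffc3c3a51d9ed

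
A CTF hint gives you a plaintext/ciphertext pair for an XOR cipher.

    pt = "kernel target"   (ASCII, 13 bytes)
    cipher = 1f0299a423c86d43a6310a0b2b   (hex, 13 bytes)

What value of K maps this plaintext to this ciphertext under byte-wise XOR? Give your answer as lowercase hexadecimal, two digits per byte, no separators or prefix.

Since cipher = pt ⊕ K, XORing both sides with pt gives K = pt ⊕ cipher.
byte 0: 01101011 xor 00011111 = 01110100
byte 1: 01100101 xor 00000010 = 01100111
byte 2: 01110010 xor 10011001 = 11101011
byte 3: 01101110 xor 10100100 = 11001010
byte 4: 01100101 xor 00100011 = 01000110
byte 5: 01101100 xor 11001000 = 10100100
byte 6: 00100000 xor 01101101 = 01001101
byte 7: 01110100 xor 01000011 = 00110111
byte 8: 01100001 xor 10100110 = 11000111
byte 9: 01110010 xor 00110001 = 01000011
byte 10: 01100111 xor 00001010 = 01101101
byte 11: 01100101 xor 00001011 = 01101110
byte 12: 01110100 xor 00101011 = 01011111

7467ebca46a44d37c7436d6e5f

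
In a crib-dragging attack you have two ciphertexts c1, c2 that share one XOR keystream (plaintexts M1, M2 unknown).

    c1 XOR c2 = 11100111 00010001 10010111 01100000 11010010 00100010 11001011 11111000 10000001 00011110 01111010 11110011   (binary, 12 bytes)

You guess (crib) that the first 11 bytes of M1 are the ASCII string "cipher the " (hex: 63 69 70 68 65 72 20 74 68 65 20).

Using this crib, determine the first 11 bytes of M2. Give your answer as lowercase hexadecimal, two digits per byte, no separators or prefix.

8478e708b750eb8ce97b5a

Since c1 ⊕ c2 = M1 ⊕ M2, XORing with the guessed M1 bytes yields the corresponding M2 bytes: M2 = (c1 ⊕ c2) ⊕ M1.
e7 XOR 63 = 84
11 XOR 69 = 78
97 XOR 70 = e7
60 XOR 68 = 08
d2 XOR 65 = b7
22 XOR 72 = 50
cb XOR 20 = eb
f8 XOR 74 = 8c
81 XOR 68 = e9
1e XOR 65 = 7b
7a XOR 20 = 5a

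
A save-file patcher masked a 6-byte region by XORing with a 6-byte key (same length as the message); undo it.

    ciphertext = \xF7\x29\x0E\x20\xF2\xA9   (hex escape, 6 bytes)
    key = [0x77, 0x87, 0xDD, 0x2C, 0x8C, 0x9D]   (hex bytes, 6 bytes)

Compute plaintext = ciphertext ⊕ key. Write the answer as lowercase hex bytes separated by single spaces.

XOR is its own inverse, so applying the key byte-wise gives the result directly.
byte 0: 247 ⊕ 119 = 128
byte 1:  41 ⊕ 135 = 174
byte 2:  14 ⊕ 221 = 211
byte 3:  32 ⊕  44 =  12
byte 4: 242 ⊕ 140 = 126
byte 5: 169 ⊕ 157 =  52

80 ae d3 0c 7e 34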